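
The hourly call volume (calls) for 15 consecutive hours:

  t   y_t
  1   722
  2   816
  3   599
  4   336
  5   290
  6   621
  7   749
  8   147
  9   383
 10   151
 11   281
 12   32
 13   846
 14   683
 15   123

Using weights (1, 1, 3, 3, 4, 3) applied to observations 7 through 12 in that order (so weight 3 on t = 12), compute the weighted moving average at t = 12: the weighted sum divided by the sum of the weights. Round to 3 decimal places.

Weighted sum: 1·749 + 1·147 + 3·383 + 3·151 + 4·281 + 3·32 = 749 + 147 + 1149 + 453 + 1124 + 96 = 3718
Weight total: 1 + 1 + 3 + 3 + 4 + 3 = 15
WMA = 3718 / 15 = 247.867

247.867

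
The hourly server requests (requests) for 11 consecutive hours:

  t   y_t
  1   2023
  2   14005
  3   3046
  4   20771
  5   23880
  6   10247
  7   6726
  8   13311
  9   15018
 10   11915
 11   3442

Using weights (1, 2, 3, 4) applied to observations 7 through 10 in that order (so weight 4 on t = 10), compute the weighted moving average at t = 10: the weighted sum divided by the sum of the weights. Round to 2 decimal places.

12606.20

Weighted sum: 1·6726 + 2·13311 + 3·15018 + 4·11915 = 6726 + 26622 + 45054 + 47660 = 126062
Weight total: 1 + 2 + 3 + 4 = 10
WMA = 126062 / 10 = 12606.20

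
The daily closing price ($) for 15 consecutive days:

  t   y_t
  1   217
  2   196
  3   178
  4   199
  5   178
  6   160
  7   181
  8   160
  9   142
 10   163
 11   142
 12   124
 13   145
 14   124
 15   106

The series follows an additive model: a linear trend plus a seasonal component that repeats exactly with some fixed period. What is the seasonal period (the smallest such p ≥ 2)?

3

First differences y_{t+1} − y_t: -21, -18, 21, -21, -18, 21, -21, -18, …
The difference pattern repeats every 3 terms and not for any smaller step, so p = 3.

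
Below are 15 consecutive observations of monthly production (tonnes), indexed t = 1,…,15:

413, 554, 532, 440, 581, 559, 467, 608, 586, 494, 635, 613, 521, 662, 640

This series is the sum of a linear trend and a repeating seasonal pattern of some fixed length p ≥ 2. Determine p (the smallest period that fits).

3

First differences y_{t+1} − y_t: 141, -22, -92, 141, -22, -92, 141, -22, …
The difference pattern repeats every 3 terms and not for any smaller step, so p = 3.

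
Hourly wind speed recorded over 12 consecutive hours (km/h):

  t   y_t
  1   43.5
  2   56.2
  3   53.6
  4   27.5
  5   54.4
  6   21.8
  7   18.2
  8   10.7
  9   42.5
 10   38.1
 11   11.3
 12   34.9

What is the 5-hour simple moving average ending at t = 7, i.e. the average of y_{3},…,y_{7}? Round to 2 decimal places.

Sum of periods 3–7: 53.6 + 27.5 + 54.4 + 21.8 + 18.2 = 175.5
Divide by 5: 175.5 / 5 = 35.10

35.10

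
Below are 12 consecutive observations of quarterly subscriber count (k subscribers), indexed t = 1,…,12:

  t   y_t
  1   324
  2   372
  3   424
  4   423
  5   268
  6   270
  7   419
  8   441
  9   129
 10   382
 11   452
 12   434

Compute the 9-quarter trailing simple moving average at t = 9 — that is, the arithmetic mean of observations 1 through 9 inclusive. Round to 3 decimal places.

Sum of periods 1–9: 324 + 372 + 424 + 423 + 268 + 270 + 419 + 441 + 129 = 3070
Divide by 9: 3070 / 9 = 341.111

341.111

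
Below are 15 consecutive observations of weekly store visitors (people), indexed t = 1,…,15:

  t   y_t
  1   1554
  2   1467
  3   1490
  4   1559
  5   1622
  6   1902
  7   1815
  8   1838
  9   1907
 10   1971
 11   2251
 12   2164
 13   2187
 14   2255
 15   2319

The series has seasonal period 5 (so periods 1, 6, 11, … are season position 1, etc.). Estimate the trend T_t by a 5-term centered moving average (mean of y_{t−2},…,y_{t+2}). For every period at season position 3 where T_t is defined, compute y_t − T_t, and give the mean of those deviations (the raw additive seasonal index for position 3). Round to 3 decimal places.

-48.400

Season position 3 occurs at t = 3, 8, 13 (where T_t is defined).
t=3: T_3 = 1538.40000; y_3 − T_3 = 1490 − 1538.40000 = -48.40000
t=8: T_8 = 1886.60000; y_8 − T_8 = 1838 − 1886.60000 = -48.60000
t=13: T_13 = 2235.20000; y_13 − T_13 = 2187 − 2235.20000 = -48.20000
Mean deviation: (-48.40000 + -48.60000 + -48.20000) / 3 = -48.400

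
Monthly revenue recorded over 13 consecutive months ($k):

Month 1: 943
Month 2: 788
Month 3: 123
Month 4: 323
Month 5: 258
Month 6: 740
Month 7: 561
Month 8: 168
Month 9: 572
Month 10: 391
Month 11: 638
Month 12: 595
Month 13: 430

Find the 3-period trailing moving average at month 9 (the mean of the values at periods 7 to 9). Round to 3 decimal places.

Sum of periods 7–9: 561 + 168 + 572 = 1301
Divide by 3: 1301 / 3 = 433.667

433.667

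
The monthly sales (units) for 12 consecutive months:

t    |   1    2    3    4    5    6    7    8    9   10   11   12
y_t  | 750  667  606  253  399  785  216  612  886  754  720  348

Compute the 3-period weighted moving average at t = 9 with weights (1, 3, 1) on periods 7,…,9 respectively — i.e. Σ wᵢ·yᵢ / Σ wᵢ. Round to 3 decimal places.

587.600

Weighted sum: 1·216 + 3·612 + 1·886 = 216 + 1836 + 886 = 2938
Weight total: 1 + 3 + 1 = 5
WMA = 2938 / 5 = 587.600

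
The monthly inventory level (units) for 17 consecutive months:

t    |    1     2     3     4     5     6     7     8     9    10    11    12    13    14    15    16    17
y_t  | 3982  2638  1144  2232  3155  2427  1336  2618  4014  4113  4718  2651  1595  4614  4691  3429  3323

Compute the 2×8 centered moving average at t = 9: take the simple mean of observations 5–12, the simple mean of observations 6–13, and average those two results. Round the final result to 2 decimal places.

3031.50

Sum over 5–12: 3155 + 2427 + 1336 + 2618 + 4014 + 4113 + 4718 + 2651 = 25032
Sum over 6–13: 2427 + 1336 + 2618 + 4014 + 4113 + 4718 + 2651 + 1595 = 23472
CMA at t=9 = (25032 + 23472) / (2·8) = 48504 / 16 = 3031.50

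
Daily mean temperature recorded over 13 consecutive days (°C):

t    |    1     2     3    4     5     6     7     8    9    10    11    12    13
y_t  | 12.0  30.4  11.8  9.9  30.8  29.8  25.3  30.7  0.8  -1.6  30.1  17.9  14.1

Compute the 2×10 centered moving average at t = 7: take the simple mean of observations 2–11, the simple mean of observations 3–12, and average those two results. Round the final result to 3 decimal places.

19.175

Sum over 2–11: 30.4 + 11.8 + 9.9 + 30.8 + 29.8 + 25.3 + 30.7 + 0.8 + (-1.6) + 30.1 = 198.0
Sum over 3–12: 11.8 + 9.9 + 30.8 + 29.8 + 25.3 + 30.7 + 0.8 + (-1.6) + 30.1 + 17.9 = 185.5
CMA at t=7 = (198.0 + 185.5) / (2·10) = 383.5 / 20 = 19.175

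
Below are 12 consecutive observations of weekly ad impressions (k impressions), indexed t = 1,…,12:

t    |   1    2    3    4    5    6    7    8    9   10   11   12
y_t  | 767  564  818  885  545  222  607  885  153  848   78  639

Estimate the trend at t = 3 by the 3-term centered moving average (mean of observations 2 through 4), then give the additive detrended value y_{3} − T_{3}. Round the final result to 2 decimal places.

62.33

Trend T_3 = (564 + 818 + 885) / 3 = 2267/3 = 755.6667
Detrended value: 818 − 755.6667 = 62.33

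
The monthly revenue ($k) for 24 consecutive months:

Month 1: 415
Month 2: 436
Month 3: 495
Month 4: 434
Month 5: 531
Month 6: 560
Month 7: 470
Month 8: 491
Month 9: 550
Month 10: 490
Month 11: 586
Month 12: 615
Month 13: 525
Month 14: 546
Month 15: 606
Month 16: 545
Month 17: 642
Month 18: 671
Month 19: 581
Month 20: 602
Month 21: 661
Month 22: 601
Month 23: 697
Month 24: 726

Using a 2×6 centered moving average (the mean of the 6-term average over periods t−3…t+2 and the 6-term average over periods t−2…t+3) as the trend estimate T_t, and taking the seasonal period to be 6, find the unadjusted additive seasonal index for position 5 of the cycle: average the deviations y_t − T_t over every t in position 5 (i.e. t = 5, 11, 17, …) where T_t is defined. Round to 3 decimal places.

38.722

Season position 5 occurs at t = 5, 11, 17 (where T_t is defined).
t=5: T_5 = 492.25000; y_5 − T_5 = 531 − 492.25000 = 38.75000
t=11: T_11 = 547.41667; y_11 − T_11 = 586 − 547.41667 = 38.58333
t=17: T_17 = 603.16667; y_17 − T_17 = 642 − 603.16667 = 38.83333
Mean deviation: (38.75000 + 38.58333 + 38.83333) / 3 = 38.722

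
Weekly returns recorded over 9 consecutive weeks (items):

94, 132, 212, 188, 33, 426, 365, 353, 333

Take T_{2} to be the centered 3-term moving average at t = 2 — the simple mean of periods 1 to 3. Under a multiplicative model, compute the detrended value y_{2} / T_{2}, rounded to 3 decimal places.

Trend T_2 = (94 + 132 + 212) / 3 = 438/3 = 146.00000
Ratio to trend: 132 / 146.00000 = 0.904

0.904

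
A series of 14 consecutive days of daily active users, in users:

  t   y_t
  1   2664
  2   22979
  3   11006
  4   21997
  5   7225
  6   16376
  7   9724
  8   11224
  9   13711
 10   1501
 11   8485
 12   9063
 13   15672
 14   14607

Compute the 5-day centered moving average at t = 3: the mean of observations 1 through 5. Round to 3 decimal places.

Sum of periods 1–5: 2664 + 22979 + 11006 + 21997 + 7225 = 65871
Divide by 5: 65871 / 5 = 13174.200

13174.200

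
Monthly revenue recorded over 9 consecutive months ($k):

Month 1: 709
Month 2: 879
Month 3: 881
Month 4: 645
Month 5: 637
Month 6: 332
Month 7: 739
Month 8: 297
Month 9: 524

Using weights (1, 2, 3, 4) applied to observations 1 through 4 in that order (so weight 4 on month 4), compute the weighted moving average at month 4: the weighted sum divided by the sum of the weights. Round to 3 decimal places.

769.000

Weighted sum: 1·709 + 2·879 + 3·881 + 4·645 = 709 + 1758 + 2643 + 2580 = 7690
Weight total: 1 + 2 + 3 + 4 = 10
WMA = 7690 / 10 = 769.000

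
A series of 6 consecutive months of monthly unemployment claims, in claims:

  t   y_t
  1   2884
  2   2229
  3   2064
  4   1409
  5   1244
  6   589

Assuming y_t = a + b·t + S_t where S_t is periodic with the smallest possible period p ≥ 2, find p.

First differences y_{t+1} − y_t: -655, -165, -655, -165, -655, …
The difference pattern repeats every 2 terms and not for any smaller step, so p = 2.

2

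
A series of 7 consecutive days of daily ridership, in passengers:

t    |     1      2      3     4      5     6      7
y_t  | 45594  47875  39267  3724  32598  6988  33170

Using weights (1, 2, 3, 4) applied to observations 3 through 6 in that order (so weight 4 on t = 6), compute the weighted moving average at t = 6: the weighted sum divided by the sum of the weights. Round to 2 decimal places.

Weighted sum: 1·39267 + 2·3724 + 3·32598 + 4·6988 = 39267 + 7448 + 97794 + 27952 = 172461
Weight total: 1 + 2 + 3 + 4 = 10
WMA = 172461 / 10 = 17246.10

17246.10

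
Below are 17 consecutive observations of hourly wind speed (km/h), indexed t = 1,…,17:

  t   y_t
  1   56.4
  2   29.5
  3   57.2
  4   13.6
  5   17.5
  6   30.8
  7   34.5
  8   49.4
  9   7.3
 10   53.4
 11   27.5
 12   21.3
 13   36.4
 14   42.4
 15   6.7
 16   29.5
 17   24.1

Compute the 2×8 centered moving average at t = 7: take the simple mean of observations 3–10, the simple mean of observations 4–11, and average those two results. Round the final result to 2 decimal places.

Sum over 3–10: 57.2 + 13.6 + 17.5 + 30.8 + 34.5 + 49.4 + 7.3 + 53.4 = 263.7
Sum over 4–11: 13.6 + 17.5 + 30.8 + 34.5 + 49.4 + 7.3 + 53.4 + 27.5 = 234.0
CMA at t=7 = (263.7 + 234.0) / (2·8) = 497.7 / 16 = 31.11

31.11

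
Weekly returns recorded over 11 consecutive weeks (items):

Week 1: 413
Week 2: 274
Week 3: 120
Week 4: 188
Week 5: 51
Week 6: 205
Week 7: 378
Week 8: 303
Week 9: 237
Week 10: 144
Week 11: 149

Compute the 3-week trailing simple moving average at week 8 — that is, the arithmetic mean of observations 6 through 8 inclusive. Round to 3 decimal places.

295.333

Sum of periods 6–8: 205 + 378 + 303 = 886
Divide by 3: 886 / 3 = 295.333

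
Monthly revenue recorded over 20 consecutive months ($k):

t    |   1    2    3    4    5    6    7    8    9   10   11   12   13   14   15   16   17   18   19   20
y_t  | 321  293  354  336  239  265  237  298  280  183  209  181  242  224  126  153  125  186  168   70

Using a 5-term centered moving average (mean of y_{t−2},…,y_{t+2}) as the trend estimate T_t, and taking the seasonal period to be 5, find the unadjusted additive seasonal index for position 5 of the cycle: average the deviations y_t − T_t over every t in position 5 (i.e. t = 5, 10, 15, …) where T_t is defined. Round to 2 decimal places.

-47.47

Season position 5 occurs at t = 5, 10, 15 (where T_t is defined).
t=5: T_5 = 286.2000; y_5 − T_5 = 239 − 286.2000 = -47.2000
t=10: T_10 = 230.2000; y_10 − T_10 = 183 − 230.2000 = -47.2000
t=15: T_15 = 174.0000; y_15 − T_15 = 126 − 174.0000 = -48.0000
Mean deviation: (-47.2000 + -47.2000 + -48.0000) / 3 = -47.47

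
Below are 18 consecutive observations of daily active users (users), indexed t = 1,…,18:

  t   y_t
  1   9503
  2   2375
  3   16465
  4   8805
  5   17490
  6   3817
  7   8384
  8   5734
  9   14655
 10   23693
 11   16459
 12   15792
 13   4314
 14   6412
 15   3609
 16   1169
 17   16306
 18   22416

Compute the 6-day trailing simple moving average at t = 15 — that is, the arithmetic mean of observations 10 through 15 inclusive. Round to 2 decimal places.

11713.17

Sum of periods 10–15: 23693 + 16459 + 15792 + 4314 + 6412 + 3609 = 70279
Divide by 6: 70279 / 6 = 11713.17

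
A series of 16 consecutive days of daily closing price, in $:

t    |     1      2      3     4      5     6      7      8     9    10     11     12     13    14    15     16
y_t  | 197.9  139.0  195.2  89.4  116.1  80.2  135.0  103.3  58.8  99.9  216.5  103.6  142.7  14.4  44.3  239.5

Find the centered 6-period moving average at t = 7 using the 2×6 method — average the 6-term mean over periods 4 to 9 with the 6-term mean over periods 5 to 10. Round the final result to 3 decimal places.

Sum over 4–9: 89.4 + 116.1 + 80.2 + 135.0 + 103.3 + 58.8 = 582.8
Sum over 5–10: 116.1 + 80.2 + 135.0 + 103.3 + 58.8 + 99.9 = 593.3
CMA at t=7 = (582.8 + 593.3) / (2·6) = 1176.1 / 12 = 98.008

98.008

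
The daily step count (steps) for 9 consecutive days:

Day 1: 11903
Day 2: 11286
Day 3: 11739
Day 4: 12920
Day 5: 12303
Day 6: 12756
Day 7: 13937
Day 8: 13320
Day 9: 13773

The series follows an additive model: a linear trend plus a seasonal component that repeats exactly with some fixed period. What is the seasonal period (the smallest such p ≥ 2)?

First differences y_{t+1} − y_t: -617, 453, 1181, -617, 453, 1181, -617, 453, …
The difference pattern repeats every 3 terms and not for any smaller step, so p = 3.

3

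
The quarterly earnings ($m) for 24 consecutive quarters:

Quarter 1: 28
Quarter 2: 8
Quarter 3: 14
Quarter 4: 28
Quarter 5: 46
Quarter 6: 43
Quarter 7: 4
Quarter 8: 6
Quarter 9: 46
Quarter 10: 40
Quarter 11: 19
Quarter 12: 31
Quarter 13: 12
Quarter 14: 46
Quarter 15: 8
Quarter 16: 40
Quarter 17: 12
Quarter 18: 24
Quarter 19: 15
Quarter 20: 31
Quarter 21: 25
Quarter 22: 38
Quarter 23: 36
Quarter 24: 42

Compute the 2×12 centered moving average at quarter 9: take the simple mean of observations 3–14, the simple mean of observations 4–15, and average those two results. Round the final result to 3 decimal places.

Sum over 3–14: 14 + 28 + 46 + 43 + 4 + 6 + 46 + 40 + 19 + 31 + 12 + 46 = 335
Sum over 4–15: 28 + 46 + 43 + 4 + 6 + 46 + 40 + 19 + 31 + 12 + 46 + 8 = 329
CMA at t=9 = (335 + 329) / (2·12) = 664 / 24 = 27.667

27.667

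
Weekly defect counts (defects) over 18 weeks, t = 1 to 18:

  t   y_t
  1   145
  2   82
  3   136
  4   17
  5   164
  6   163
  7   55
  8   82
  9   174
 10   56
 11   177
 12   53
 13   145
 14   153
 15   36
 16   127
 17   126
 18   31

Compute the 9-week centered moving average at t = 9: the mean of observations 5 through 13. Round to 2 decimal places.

Sum of periods 5–13: 164 + 163 + 55 + 82 + 174 + 56 + 177 + 53 + 145 = 1069
Divide by 9: 1069 / 9 = 118.78

118.78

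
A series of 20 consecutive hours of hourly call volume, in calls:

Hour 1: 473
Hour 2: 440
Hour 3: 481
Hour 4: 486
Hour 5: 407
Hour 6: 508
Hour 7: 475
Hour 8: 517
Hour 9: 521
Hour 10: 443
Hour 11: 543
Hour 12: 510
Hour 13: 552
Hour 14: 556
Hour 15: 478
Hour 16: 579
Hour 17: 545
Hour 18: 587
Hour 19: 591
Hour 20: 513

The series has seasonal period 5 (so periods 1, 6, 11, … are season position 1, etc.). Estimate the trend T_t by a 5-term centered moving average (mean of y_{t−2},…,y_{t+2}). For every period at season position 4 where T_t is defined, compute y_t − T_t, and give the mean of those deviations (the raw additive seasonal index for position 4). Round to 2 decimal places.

21.27

Season position 4 occurs at t = 4, 9, 14 (where T_t is defined).
t=4: T_4 = 464.4000; y_4 − T_4 = 486 − 464.4000 = 21.6000
t=9: T_9 = 499.8000; y_9 − T_9 = 521 − 499.8000 = 21.2000
t=14: T_14 = 535.0000; y_14 − T_14 = 556 − 535.0000 = 21.0000
Mean deviation: (21.6000 + 21.2000 + 21.0000) / 3 = 21.27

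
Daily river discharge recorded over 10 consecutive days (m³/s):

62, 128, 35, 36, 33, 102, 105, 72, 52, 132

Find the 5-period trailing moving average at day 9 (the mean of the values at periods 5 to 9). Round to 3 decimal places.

Sum of periods 5–9: 33 + 102 + 105 + 72 + 52 = 364
Divide by 5: 364 / 5 = 72.800

72.800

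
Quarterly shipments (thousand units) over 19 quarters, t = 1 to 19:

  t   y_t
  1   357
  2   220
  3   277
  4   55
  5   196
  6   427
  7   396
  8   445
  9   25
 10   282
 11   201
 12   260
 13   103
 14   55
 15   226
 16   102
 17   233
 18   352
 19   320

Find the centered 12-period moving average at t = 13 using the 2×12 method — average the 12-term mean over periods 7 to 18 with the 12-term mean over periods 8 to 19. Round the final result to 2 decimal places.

Sum over 7–18: 396 + 445 + 25 + 282 + 201 + 260 + 103 + 55 + 226 + 102 + 233 + 352 = 2680
Sum over 8–19: 445 + 25 + 282 + 201 + 260 + 103 + 55 + 226 + 102 + 233 + 352 + 320 = 2604
CMA at t=13 = (2680 + 2604) / (2·12) = 5284 / 24 = 220.17

220.17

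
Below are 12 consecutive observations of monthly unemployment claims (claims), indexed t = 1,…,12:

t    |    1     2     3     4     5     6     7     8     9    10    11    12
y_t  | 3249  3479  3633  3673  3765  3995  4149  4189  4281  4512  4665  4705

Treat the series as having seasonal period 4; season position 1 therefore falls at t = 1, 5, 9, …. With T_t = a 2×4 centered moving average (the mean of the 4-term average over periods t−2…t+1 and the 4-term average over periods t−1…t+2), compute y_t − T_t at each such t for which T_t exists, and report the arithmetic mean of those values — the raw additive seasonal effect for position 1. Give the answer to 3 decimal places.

Season position 1 occurs at t = 5, 9 (where T_t is defined).
t=5: T_5 = 3831.00000; y_5 − T_5 = 3765 − 3831.00000 = -66.00000
t=9: T_9 = 4347.25000; y_9 − T_9 = 4281 − 4347.25000 = -66.25000
Mean deviation: (-66.00000 + -66.25000) / 2 = -66.125

-66.125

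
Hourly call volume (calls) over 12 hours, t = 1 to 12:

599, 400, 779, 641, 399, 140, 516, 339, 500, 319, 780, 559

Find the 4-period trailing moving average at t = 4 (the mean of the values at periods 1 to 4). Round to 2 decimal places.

Sum of periods 1–4: 599 + 400 + 779 + 641 = 2419
Divide by 4: 2419 / 4 = 604.75

604.75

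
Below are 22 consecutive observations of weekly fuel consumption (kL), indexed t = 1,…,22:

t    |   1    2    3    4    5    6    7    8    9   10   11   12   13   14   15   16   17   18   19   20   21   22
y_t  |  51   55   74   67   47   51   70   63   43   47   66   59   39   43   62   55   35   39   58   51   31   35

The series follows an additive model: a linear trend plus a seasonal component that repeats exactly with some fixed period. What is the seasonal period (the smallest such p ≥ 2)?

First differences y_{t+1} − y_t: 4, 19, -7, -20, 4, 19, -7, -20, 4, 19, …
The difference pattern repeats every 4 terms and not for any smaller step, so p = 4.

4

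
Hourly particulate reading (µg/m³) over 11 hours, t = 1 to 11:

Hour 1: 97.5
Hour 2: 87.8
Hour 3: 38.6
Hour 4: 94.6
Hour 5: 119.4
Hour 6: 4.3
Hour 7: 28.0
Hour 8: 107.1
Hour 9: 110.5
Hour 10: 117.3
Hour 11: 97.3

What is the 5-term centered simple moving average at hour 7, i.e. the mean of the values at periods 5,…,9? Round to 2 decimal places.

73.86

Sum of periods 5–9: 119.4 + 4.3 + 28.0 + 107.1 + 110.5 = 369.3
Divide by 5: 369.3 / 5 = 73.86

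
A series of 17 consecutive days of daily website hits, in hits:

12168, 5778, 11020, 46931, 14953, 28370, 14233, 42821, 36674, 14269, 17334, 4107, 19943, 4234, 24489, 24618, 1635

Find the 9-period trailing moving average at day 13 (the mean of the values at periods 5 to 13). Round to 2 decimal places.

Sum of periods 5–13: 14953 + 28370 + 14233 + 42821 + 36674 + 14269 + 17334 + 4107 + 19943 = 192704
Divide by 9: 192704 / 9 = 21411.56

21411.56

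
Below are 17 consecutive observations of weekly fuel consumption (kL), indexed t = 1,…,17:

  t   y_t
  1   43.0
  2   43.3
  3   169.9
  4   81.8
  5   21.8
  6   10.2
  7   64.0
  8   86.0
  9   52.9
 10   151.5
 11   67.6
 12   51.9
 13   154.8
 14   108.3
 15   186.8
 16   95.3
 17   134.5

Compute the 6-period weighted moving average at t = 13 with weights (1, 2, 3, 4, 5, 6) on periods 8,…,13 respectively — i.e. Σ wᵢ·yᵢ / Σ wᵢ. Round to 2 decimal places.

100.24

Weighted sum: 1·86.0 + 2·52.9 + 3·151.5 + 4·67.6 + 5·51.9 + 6·154.8 = 86.0 + 105.8 + 454.5 + 270.4 + 259.5 + 928.8 = 2105.0
Weight total: 1 + 2 + 3 + 4 + 5 + 6 = 21
WMA = 2105.0 / 21 = 100.24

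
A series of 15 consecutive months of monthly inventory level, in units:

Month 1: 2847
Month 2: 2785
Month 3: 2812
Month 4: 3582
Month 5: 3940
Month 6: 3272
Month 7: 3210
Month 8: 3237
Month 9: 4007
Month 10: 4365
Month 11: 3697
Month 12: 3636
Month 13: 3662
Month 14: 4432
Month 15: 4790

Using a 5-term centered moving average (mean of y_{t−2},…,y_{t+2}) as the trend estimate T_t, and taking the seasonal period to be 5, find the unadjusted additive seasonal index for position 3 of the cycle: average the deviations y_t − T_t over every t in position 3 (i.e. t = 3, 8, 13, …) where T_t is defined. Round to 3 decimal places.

Season position 3 occurs at t = 3, 8, 13 (where T_t is defined).
t=3: T_3 = 3193.20000; y_3 − T_3 = 2812 − 3193.20000 = -381.20000
t=8: T_8 = 3618.20000; y_8 − T_8 = 3237 − 3618.20000 = -381.20000
t=13: T_13 = 4043.40000; y_13 − T_13 = 3662 − 4043.40000 = -381.40000
Mean deviation: (-381.20000 + -381.20000 + -381.40000) / 3 = -381.267

-381.267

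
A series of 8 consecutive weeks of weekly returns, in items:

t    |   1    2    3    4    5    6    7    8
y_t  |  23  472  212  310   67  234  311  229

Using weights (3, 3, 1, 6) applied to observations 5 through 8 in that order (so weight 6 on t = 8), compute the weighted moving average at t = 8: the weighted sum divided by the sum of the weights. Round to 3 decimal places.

199.077

Weighted sum: 3·67 + 3·234 + 1·311 + 6·229 = 201 + 702 + 311 + 1374 = 2588
Weight total: 3 + 3 + 1 + 6 = 13
WMA = 2588 / 13 = 199.077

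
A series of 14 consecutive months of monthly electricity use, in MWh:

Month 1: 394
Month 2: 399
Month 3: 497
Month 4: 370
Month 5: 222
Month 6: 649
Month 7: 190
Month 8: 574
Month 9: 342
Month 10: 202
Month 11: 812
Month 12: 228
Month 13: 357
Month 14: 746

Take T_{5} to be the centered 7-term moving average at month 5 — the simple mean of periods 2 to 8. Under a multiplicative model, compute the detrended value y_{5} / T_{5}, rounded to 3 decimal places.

0.536

Trend T_5 = (399 + 497 + 370 + 222 + 649 + 190 + 574) / 7 = 2901/7 = 414.42857
Ratio to trend: 222 / 414.42857 = 0.536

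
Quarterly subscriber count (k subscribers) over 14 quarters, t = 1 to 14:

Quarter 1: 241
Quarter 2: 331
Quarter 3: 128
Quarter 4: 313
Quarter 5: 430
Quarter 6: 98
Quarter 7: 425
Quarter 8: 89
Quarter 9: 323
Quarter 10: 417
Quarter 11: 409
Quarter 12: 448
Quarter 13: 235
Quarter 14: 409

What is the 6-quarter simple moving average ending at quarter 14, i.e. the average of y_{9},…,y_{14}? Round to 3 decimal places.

Sum of periods 9–14: 323 + 417 + 409 + 448 + 235 + 409 = 2241
Divide by 6: 2241 / 6 = 373.500

373.500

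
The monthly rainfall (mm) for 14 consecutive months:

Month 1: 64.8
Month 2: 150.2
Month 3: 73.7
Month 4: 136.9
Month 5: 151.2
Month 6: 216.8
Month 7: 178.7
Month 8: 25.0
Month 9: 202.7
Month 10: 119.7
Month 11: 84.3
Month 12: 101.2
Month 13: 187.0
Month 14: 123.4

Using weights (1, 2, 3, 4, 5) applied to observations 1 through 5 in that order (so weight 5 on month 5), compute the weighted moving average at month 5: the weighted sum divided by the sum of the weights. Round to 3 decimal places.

125.993

Weighted sum: 1·64.8 + 2·150.2 + 3·73.7 + 4·136.9 + 5·151.2 = 64.8 + 300.4 + 221.1 + 547.6 + 756.0 = 1889.9
Weight total: 1 + 2 + 3 + 4 + 5 = 15
WMA = 1889.9 / 15 = 125.993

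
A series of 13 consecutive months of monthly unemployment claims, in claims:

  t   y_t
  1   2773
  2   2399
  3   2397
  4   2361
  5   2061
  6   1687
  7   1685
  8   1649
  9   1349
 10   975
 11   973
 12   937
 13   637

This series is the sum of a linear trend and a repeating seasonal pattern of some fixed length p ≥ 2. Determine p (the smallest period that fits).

4

First differences y_{t+1} − y_t: -374, -2, -36, -300, -374, -2, -36, -300, -374, -2, …
The difference pattern repeats every 4 terms and not for any smaller step, so p = 4.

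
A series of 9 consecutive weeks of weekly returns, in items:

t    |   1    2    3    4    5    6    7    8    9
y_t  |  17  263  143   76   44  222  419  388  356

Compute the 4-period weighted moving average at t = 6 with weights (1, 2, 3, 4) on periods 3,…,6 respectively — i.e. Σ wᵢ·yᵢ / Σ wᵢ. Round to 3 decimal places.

Weighted sum: 1·143 + 2·76 + 3·44 + 4·222 = 143 + 152 + 132 + 888 = 1315
Weight total: 1 + 2 + 3 + 4 = 10
WMA = 1315 / 10 = 131.500

131.500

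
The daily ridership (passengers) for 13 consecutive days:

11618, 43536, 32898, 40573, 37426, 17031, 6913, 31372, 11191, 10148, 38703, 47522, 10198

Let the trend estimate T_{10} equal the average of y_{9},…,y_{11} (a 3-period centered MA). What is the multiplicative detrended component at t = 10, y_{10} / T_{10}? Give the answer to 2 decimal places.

Trend T_10 = (11191 + 10148 + 38703) / 3 = 60042/3 = 20014.0000
Ratio to trend: 10148 / 20014.0000 = 0.51

0.51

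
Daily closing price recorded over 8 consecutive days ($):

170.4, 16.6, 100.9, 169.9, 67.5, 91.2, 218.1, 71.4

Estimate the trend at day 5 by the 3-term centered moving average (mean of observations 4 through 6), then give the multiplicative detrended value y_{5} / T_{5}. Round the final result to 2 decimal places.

Trend T_5 = (169.9 + 67.5 + 91.2) / 3 = 328.6/3 = 109.5333
Ratio to trend: 67.5 / 109.5333 = 0.62

0.62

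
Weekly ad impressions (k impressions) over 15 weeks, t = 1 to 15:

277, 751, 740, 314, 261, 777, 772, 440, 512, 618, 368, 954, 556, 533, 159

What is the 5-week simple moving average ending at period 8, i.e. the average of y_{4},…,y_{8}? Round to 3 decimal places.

Sum of periods 4–8: 314 + 261 + 777 + 772 + 440 = 2564
Divide by 5: 2564 / 5 = 512.800

512.800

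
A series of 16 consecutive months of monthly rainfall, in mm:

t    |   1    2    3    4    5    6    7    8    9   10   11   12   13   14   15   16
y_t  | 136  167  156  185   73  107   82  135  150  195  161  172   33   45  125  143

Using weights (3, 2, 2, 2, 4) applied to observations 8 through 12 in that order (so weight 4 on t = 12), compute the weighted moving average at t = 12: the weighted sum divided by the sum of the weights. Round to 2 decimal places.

Weighted sum: 3·135 + 2·150 + 2·195 + 2·161 + 4·172 = 405 + 300 + 390 + 322 + 688 = 2105
Weight total: 3 + 2 + 2 + 2 + 4 = 13
WMA = 2105 / 13 = 161.92

161.92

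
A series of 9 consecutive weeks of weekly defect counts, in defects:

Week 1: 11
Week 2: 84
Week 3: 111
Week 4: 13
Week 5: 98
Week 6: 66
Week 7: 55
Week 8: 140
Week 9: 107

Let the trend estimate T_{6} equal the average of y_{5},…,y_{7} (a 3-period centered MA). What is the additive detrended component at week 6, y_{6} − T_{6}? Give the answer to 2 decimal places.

Trend T_6 = (98 + 66 + 55) / 3 = 219/3 = 73.0000
Detrended value: 66 − 73.0000 = -7.00

-7.00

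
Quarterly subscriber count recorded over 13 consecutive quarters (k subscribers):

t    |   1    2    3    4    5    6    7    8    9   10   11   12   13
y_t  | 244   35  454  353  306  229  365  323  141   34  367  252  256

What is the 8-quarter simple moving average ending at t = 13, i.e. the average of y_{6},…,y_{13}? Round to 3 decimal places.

245.875

Sum of periods 6–13: 229 + 365 + 323 + 141 + 34 + 367 + 252 + 256 = 1967
Divide by 8: 1967 / 8 = 245.875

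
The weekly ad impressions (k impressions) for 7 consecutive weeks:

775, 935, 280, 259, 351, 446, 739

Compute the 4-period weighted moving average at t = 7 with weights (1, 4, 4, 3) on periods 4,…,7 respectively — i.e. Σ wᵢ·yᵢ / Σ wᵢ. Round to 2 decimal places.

472.00

Weighted sum: 1·259 + 4·351 + 4·446 + 3·739 = 259 + 1404 + 1784 + 2217 = 5664
Weight total: 1 + 4 + 4 + 3 = 12
WMA = 5664 / 12 = 472.00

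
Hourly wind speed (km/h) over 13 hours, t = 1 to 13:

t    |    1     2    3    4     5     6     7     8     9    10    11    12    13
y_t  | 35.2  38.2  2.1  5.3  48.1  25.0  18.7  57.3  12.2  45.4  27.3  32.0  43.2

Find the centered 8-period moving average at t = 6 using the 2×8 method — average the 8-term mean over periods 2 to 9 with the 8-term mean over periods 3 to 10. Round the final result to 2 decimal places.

26.31

Sum over 2–9: 38.2 + 2.1 + 5.3 + 48.1 + 25.0 + 18.7 + 57.3 + 12.2 = 206.9
Sum over 3–10: 2.1 + 5.3 + 48.1 + 25.0 + 18.7 + 57.3 + 12.2 + 45.4 = 214.1
CMA at t=6 = (206.9 + 214.1) / (2·8) = 421.0 / 16 = 26.31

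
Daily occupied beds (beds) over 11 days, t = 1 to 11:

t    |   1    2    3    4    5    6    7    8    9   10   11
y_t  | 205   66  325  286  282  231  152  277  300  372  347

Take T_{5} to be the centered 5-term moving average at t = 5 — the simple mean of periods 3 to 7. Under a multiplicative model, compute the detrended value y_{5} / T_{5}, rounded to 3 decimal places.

1.105

Trend T_5 = (325 + 286 + 282 + 231 + 152) / 5 = 1276/5 = 255.20000
Ratio to trend: 282 / 255.20000 = 1.105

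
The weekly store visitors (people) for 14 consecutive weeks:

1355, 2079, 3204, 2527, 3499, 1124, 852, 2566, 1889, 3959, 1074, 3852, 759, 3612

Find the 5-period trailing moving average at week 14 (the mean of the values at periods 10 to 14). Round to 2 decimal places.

2651.20

Sum of periods 10–14: 3959 + 1074 + 3852 + 759 + 3612 = 13256
Divide by 5: 13256 / 5 = 2651.20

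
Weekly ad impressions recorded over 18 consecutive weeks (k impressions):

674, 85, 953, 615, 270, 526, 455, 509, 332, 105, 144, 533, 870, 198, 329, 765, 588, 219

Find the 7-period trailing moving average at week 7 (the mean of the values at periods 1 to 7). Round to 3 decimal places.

Sum of periods 1–7: 674 + 85 + 953 + 615 + 270 + 526 + 455 = 3578
Divide by 7: 3578 / 7 = 511.143

511.143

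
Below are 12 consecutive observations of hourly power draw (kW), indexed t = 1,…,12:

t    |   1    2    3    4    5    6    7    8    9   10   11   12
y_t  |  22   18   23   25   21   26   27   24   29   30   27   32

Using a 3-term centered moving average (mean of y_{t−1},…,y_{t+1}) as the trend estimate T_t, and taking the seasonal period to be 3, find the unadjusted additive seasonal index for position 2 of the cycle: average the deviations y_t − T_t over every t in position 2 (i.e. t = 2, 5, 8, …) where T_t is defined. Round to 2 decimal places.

-2.83

Season position 2 occurs at t = 2, 5, 8, 11 (where T_t is defined).
t=2: T_2 = 21.0000; y_2 − T_2 = 18 − 21.0000 = -3.0000
t=5: T_5 = 24.0000; y_5 − T_5 = 21 − 24.0000 = -3.0000
t=8: T_8 = 26.6667; y_8 − T_8 = 24 − 26.6667 = -2.6667
t=11: T_11 = 29.6667; y_11 − T_11 = 27 − 29.6667 = -2.6667
Mean deviation: (-3.0000 + -3.0000 + -2.6667 + -2.6667) / 4 = -2.83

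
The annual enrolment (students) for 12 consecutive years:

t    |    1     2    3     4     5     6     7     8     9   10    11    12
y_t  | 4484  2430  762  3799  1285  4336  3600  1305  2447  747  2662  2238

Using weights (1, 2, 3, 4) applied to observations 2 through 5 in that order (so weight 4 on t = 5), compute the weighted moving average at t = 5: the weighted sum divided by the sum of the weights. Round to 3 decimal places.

2049.100

Weighted sum: 1·2430 + 2·762 + 3·3799 + 4·1285 = 2430 + 1524 + 11397 + 5140 = 20491
Weight total: 1 + 2 + 3 + 4 = 10
WMA = 20491 / 10 = 2049.100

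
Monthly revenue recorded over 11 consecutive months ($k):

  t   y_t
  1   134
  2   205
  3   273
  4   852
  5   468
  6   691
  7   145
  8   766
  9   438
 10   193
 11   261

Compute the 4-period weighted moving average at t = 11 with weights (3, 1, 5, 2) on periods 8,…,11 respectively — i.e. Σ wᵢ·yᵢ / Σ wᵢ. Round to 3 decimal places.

383.909

Weighted sum: 3·766 + 1·438 + 5·193 + 2·261 = 2298 + 438 + 965 + 522 = 4223
Weight total: 3 + 1 + 5 + 2 = 11
WMA = 4223 / 11 = 383.909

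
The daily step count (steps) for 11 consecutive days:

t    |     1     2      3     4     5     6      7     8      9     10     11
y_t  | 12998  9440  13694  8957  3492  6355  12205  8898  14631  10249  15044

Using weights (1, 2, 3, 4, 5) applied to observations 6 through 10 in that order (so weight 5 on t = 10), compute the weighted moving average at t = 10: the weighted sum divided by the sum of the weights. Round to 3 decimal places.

11148.533

Weighted sum: 1·6355 + 2·12205 + 3·8898 + 4·14631 + 5·10249 = 6355 + 24410 + 26694 + 58524 + 51245 = 167228
Weight total: 1 + 2 + 3 + 4 + 5 = 15
WMA = 167228 / 15 = 11148.533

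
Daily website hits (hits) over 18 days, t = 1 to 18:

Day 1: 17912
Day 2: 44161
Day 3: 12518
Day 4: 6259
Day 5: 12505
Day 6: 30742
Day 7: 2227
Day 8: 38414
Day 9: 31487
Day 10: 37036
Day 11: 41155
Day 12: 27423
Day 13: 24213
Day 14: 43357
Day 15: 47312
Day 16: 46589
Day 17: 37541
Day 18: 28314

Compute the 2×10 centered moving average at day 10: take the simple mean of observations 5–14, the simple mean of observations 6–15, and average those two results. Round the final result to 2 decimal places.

Sum over 5–14: 12505 + 30742 + 2227 + 38414 + 31487 + 37036 + 41155 + 27423 + 24213 + 43357 = 288559
Sum over 6–15: 30742 + 2227 + 38414 + 31487 + 37036 + 41155 + 27423 + 24213 + 43357 + 47312 = 323366
CMA at t=10 = (288559 + 323366) / (2·10) = 611925 / 20 = 30596.25

30596.25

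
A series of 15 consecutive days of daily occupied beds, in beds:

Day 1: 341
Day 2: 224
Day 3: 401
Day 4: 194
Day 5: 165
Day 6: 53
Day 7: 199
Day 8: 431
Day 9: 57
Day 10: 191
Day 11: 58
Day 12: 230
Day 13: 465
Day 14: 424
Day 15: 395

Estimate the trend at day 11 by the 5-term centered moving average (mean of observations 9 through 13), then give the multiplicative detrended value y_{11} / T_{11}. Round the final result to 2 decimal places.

Trend T_11 = (57 + 191 + 58 + 230 + 465) / 5 = 1001/5 = 200.2000
Ratio to trend: 58 / 200.2000 = 0.29

0.29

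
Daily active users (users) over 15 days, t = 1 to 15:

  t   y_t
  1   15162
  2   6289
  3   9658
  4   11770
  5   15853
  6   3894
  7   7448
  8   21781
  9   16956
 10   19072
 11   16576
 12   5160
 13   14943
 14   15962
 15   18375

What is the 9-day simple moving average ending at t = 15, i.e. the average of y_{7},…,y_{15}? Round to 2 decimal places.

15141.44

Sum of periods 7–15: 7448 + 21781 + 16956 + 19072 + 16576 + 5160 + 14943 + 15962 + 18375 = 136273
Divide by 9: 136273 / 9 = 15141.44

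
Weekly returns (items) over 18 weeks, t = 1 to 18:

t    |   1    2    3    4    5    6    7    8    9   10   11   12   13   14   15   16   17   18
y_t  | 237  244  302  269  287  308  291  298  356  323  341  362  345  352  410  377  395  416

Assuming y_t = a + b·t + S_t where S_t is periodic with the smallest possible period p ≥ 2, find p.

6

First differences y_{t+1} − y_t: 7, 58, -33, 18, 21, -17, 7, 58, -33, 18, 21, -17, 7, 58, …
The difference pattern repeats every 6 terms and not for any smaller step, so p = 6.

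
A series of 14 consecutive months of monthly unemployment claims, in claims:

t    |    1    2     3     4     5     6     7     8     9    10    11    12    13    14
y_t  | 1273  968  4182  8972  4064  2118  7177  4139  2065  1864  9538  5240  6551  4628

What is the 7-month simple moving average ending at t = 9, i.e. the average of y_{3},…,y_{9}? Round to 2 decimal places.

4673.86

Sum of periods 3–9: 4182 + 8972 + 4064 + 2118 + 7177 + 4139 + 2065 = 32717
Divide by 7: 32717 / 7 = 4673.86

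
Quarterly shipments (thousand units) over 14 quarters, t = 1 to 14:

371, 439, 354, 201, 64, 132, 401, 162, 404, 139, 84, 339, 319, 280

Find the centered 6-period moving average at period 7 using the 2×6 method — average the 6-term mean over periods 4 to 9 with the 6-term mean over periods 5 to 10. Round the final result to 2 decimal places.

Sum over 4–9: 201 + 64 + 132 + 401 + 162 + 404 = 1364
Sum over 5–10: 64 + 132 + 401 + 162 + 404 + 139 = 1302
CMA at t=7 = (1364 + 1302) / (2·6) = 2666 / 12 = 222.17

222.17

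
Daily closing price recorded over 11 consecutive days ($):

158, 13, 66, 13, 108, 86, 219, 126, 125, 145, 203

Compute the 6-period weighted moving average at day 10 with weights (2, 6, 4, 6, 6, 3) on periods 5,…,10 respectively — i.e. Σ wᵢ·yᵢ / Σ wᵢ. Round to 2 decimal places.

Weighted sum: 2·108 + 6·86 + 4·219 + 6·126 + 6·125 + 3·145 = 216 + 516 + 876 + 756 + 750 + 435 = 3549
Weight total: 2 + 6 + 4 + 6 + 6 + 3 = 27
WMA = 3549 / 27 = 131.44

131.44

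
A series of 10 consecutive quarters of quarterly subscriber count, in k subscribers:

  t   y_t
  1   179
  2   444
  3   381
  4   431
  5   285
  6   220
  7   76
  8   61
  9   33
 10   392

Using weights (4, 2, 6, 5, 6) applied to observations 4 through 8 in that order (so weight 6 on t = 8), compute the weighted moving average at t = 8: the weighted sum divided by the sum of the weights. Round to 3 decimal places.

Weighted sum: 4·431 + 2·285 + 6·220 + 5·76 + 6·61 = 1724 + 570 + 1320 + 380 + 366 = 4360
Weight total: 4 + 2 + 6 + 5 + 6 = 23
WMA = 4360 / 23 = 189.565

189.565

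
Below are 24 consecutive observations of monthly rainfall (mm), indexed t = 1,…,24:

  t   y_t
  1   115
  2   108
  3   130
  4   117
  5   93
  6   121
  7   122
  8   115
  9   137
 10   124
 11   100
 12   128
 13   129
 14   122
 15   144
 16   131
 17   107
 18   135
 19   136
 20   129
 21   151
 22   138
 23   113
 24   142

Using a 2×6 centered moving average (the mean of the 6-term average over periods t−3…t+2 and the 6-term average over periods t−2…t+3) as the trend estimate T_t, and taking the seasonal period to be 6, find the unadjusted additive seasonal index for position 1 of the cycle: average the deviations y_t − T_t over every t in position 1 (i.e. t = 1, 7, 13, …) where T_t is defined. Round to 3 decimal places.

Season position 1 occurs at t = 7, 13, 19 (where T_t is defined).
t=7: T_7 = 118.08333; y_7 − T_7 = 122 − 118.08333 = 3.91667
t=13: T_13 = 125.08333; y_13 − T_13 = 129 − 125.08333 = 3.91667
t=19: T_19 = 132.08333; y_19 − T_19 = 136 − 132.08333 = 3.91667
Mean deviation: (3.91667 + 3.91667 + 3.91667) / 3 = 3.917

3.917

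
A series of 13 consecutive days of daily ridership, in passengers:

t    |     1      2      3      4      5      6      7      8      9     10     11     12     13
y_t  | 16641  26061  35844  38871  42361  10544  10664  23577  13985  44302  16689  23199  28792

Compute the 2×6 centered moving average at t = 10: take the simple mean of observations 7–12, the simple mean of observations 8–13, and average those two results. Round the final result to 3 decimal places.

Sum over 7–12: 10664 + 23577 + 13985 + 44302 + 16689 + 23199 = 132416
Sum over 8–13: 23577 + 13985 + 44302 + 16689 + 23199 + 28792 = 150544
CMA at t=10 = (132416 + 150544) / (2·6) = 282960 / 12 = 23580.000

23580.000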